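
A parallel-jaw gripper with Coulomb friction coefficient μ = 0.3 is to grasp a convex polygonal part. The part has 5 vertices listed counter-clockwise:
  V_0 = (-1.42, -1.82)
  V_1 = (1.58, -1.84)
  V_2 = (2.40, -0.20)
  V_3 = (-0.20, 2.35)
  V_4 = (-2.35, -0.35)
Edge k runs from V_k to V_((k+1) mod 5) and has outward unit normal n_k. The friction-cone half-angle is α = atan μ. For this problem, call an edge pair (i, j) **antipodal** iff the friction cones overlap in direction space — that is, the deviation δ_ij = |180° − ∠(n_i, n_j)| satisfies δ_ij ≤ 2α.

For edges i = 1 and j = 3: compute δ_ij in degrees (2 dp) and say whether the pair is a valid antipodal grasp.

δ = 11.97°, valid

α = atan 0.3 = 16.70°;  2α = 33.40°
edge 1: e_1 = (+0.82, +1.64);  n_1 = (+0.8944, -0.4472)
edge 3: e_3 = (-2.15, -2.70);  n_3 = (-0.7823, +0.6229)
∠(n_1, n_3) = 168.03°
δ = |180° − 168.03°| = 11.97°
11.97° ≤ 2α = 33.40°  →  valid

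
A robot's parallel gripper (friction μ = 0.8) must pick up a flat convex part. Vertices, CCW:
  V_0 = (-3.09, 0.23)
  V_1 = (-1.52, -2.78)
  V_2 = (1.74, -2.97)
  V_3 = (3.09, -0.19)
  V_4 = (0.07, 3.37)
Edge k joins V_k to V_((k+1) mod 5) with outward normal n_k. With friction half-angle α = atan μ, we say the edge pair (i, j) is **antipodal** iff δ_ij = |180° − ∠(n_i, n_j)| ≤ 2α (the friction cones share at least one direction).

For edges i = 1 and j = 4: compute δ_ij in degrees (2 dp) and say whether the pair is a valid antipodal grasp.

δ = 48.15°, valid

α = atan 0.8 = 38.66°;  2α = 77.32°
edge 1: e_1 = (+3.26, -0.19);  n_1 = (-0.0582, -0.9983)
edge 4: e_4 = (-3.16, -3.14);  n_4 = (-0.7049, +0.7093)
∠(n_1, n_4) = 131.85°
δ = |180° − 131.85°| = 48.15°
48.15° ≤ 2α = 77.32°  →  valid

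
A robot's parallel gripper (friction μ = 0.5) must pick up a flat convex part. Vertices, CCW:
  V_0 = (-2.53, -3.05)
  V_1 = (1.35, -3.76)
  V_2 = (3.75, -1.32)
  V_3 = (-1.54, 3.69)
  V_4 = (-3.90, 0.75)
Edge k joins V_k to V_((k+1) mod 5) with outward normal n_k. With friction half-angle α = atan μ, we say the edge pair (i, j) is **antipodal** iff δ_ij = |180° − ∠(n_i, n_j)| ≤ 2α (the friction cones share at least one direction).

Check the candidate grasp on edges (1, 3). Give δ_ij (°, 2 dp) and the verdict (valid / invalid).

δ = 5.77°, valid

α = atan 0.5 = 26.57°;  2α = 53.13°
edge 1: e_1 = (+2.40, +2.44);  n_1 = (+0.7129, -0.7012)
edge 3: e_3 = (-2.36, -2.94);  n_3 = (-0.7798, +0.6260)
∠(n_1, n_3) = 174.23°
δ = |180° − 174.23°| = 5.77°
5.77° ≤ 2α = 53.13°  →  valid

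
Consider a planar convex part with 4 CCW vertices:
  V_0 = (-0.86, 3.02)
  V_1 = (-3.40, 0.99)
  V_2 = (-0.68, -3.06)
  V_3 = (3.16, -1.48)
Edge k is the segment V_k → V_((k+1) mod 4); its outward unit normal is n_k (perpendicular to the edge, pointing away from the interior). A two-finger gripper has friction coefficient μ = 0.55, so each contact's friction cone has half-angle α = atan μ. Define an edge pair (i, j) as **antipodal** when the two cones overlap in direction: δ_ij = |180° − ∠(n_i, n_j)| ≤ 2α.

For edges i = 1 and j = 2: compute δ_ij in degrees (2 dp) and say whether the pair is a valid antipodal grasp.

δ = 101.52°, invalid

α = atan 0.55 = 28.81°;  2α = 57.62°
edge 1: e_1 = (+2.72, -4.05);  n_1 = (-0.8302, -0.5575)
edge 2: e_2 = (+3.84, +1.58);  n_2 = (+0.3805, -0.9248)
∠(n_1, n_2) = 78.48°
δ = |180° − 78.48°| = 101.52°
101.52° > 2α = 57.62°  →  invalid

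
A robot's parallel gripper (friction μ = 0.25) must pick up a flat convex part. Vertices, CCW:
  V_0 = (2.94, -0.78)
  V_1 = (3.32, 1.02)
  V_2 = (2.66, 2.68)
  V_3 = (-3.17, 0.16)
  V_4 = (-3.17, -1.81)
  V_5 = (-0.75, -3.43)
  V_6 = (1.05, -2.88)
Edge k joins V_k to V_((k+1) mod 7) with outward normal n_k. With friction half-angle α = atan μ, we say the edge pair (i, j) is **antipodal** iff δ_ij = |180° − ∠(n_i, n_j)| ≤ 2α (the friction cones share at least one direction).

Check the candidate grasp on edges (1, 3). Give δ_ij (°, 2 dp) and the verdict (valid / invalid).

δ = 21.68°, valid

α = atan 0.25 = 14.04°;  2α = 28.07°
edge 1: e_1 = (-0.66, +1.66);  n_1 = (+0.9292, +0.3695)
edge 3: e_3 = (+0.00, -1.97);  n_3 = (-1.0000, -0.0000)
∠(n_1, n_3) = 158.32°
δ = |180° − 158.32°| = 21.68°
21.68° ≤ 2α = 28.07°  →  valid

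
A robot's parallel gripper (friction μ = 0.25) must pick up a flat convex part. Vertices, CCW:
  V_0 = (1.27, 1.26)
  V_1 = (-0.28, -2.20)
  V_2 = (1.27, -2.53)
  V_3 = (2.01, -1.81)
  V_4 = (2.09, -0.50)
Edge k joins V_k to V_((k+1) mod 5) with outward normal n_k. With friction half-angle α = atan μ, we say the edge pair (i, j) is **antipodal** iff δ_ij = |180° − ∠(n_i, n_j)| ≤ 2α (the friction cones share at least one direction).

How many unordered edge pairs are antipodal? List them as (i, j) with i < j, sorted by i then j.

α = atan 0.25 = 14.04°;  2α = 28.07°
n_0 = (-0.9126, +0.4088)
n_1 = (-0.2082, -0.9781)
n_2 = (+0.6974, -0.7167)
n_3 = (+0.9981, -0.0610)
n_4 = (+0.9064, +0.4223)
  (0,1): δ = 77.89°  ·
  (0,2): δ = 21.65°  ✓
  (0,3): δ = 20.64°  ✓
  (0,4): δ = 49.11°  ·
  (1,2): δ = 123.77°  ·
  (1,3): δ = 81.48°  ·
  (1,4): δ = 53.00°  ·
  (2,3): δ = 137.71°  ·
  (2,4): δ = 109.23°  ·
  (3,4): δ = 151.52°  ·
antipodal pairs: 2

count = 2; pairs: (0,2), (0,3)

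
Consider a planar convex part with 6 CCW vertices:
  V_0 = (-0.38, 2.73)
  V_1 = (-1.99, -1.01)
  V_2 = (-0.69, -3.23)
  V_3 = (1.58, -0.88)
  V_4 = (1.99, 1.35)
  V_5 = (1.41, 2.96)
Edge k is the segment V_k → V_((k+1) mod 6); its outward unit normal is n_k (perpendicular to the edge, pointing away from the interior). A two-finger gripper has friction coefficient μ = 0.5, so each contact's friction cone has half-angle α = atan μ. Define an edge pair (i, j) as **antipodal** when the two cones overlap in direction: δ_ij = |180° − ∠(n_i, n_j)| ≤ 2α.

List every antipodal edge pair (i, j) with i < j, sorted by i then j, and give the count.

count = 6; pairs: (0,2), (0,3), (0,4), (1,3), (1,4), (2,5)

α = atan 0.5 = 26.57°;  2α = 53.13°
n_0 = (-0.9185, +0.3954)
n_1 = (-0.8629, -0.5053)
n_2 = (+0.7192, -0.6948)
n_3 = (+0.9835, -0.1808)
n_4 = (+0.9408, +0.3389)
n_5 = (-0.1274, +0.9918)
  (0,1): δ = 126.36°  ·
  (0,2): δ = 20.72°  ✓
  (0,3): δ = 12.87°  ✓
  (0,4): δ = 43.10°  ✓
  (0,5): δ = 120.61°  ·
  (1,2): δ = 74.36°  ·
  (1,3): δ = 40.77°  ✓
  (1,4): δ = 10.54°  ✓
  (1,5): δ = 66.97°  ·
  (2,3): δ = 146.41°  ·
  (2,4): δ = 116.18°  ·
  (2,5): δ = 38.67°  ✓
  (3,4): δ = 149.77°  ·
  (3,5): δ = 72.26°  ·
  (4,5): δ = 102.49°  ·
antipodal pairs: 6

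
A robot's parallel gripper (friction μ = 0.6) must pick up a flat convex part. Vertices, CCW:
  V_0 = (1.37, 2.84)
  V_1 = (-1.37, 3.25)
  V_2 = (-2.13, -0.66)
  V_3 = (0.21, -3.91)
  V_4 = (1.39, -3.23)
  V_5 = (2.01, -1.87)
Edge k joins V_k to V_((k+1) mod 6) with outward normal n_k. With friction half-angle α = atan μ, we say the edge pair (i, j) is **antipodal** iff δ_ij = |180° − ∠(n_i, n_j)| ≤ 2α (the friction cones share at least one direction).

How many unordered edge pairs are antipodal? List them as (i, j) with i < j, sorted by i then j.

count = 7; pairs: (0,2), (0,3), (1,3), (1,4), (1,5), (2,4), (2,5)

α = atan 0.6 = 30.96°;  2α = 61.93°
n_0 = (+0.1480, +0.9890)
n_1 = (-0.9816, +0.1908)
n_2 = (-0.8115, -0.5843)
n_3 = (+0.4993, -0.8664)
n_4 = (+0.9099, -0.4148)
n_5 = (+0.9909, +0.1346)
  (0,1): δ = 92.49°  ·
  (0,2): δ = 45.74°  ✓
  (0,3): δ = 38.46°  ✓
  (0,4): δ = 74.00°  ·
  (0,5): δ = 106.25°  ·
  (1,2): δ = 133.25°  ·
  (1,3): δ = 49.05°  ✓
  (1,4): δ = 13.51°  ✓
  (1,5): δ = 18.74°  ✓
  (2,3): δ = 95.80°  ·
  (2,4): δ = 60.26°  ✓
  (2,5): δ = 28.02°  ✓
  (3,4): δ = 144.46°  ·
  (3,5): δ = 112.22°  ·
  (4,5): δ = 147.75°  ·
antipodal pairs: 7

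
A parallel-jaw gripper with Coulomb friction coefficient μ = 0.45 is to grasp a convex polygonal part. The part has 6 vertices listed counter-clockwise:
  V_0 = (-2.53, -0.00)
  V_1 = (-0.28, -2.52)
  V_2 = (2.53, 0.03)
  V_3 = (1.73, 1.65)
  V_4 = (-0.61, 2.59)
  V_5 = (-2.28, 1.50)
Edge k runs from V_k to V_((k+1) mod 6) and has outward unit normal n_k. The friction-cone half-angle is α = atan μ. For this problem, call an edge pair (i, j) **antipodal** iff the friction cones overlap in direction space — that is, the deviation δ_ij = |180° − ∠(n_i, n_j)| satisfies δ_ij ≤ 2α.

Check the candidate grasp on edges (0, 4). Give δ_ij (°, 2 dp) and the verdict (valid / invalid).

α = atan 0.45 = 24.23°;  2α = 48.46°
edge 0: e_0 = (+2.25, -2.52);  n_0 = (-0.7459, -0.6660)
edge 4: e_4 = (-1.67, -1.09);  n_4 = (-0.5466, +0.8374)
∠(n_0, n_4) = 98.63°
δ = |180° − 98.63°| = 81.37°
81.37° > 2α = 48.46°  →  invalid

δ = 81.37°, invalid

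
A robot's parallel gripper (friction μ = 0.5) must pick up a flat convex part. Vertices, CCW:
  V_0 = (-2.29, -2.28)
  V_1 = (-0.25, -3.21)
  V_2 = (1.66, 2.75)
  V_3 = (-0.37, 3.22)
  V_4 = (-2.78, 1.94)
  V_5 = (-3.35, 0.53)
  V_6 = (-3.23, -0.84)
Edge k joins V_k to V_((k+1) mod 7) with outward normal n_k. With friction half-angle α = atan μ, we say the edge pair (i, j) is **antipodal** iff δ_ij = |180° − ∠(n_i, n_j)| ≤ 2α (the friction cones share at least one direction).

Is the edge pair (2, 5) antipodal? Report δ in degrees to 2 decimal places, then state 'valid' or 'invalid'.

δ = 71.96°, invalid

α = atan 0.5 = 26.57°;  2α = 53.13°
edge 2: e_2 = (-2.03, +0.47);  n_2 = (+0.2256, +0.9742)
edge 5: e_5 = (+0.12, -1.37);  n_5 = (-0.9962, -0.0873)
∠(n_2, n_5) = 108.04°
δ = |180° − 108.04°| = 71.96°
71.96° > 2α = 53.13°  →  invalid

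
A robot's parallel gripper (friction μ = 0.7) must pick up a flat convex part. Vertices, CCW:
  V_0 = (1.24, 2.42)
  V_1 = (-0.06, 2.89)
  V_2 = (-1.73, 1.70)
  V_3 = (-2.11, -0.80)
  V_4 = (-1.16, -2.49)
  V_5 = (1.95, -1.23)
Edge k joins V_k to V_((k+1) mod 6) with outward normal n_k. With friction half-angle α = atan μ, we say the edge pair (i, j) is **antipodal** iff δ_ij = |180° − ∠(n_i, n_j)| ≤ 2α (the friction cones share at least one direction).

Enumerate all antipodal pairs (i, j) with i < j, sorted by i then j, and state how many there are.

count = 7; pairs: (0,3), (0,4), (1,4), (1,5), (2,4), (2,5), (3,5)

α = atan 0.7 = 34.99°;  2α = 69.98°
n_0 = (+0.3400, +0.9404)
n_1 = (-0.5803, +0.8144)
n_2 = (-0.9886, +0.1503)
n_3 = (-0.8717, -0.4900)
n_4 = (+0.3755, -0.9268)
n_5 = (+0.9816, +0.1909)
  (0,1): δ = 124.65°  ·
  (0,2): δ = 78.77°  ·
  (0,3): δ = 40.78°  ✓
  (0,4): δ = 41.93°  ✓
  (0,5): δ = 120.88°  ·
  (1,2): δ = 134.12°  ·
  (1,3): δ = 96.13°  ·
  (1,4): δ = 13.42°  ✓
  (1,5): δ = 65.54°  ✓
  (2,3): δ = 142.02°  ·
  (2,4): δ = 59.30°  ✓
  (2,5): δ = 19.65°  ✓
  (3,4): δ = 97.29°  ·
  (3,5): δ = 18.33°  ✓
  (4,5): δ = 101.05°  ·
antipodal pairs: 7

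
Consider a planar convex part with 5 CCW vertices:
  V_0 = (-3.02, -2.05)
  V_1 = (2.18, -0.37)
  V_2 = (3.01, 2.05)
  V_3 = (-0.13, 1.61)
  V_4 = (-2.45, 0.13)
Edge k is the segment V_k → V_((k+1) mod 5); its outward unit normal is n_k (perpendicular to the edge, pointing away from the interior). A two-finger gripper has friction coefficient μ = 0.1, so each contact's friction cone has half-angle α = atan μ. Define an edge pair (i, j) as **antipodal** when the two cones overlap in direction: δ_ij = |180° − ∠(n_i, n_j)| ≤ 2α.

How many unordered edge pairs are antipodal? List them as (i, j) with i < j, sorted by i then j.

count = 2; pairs: (0,2), (1,4)

α = atan 0.1 = 5.71°;  2α = 11.42°
n_0 = (+0.3074, -0.9516)
n_1 = (+0.9459, -0.3244)
n_2 = (-0.1388, +0.9903)
n_3 = (-0.5378, +0.8431)
n_4 = (-0.9675, +0.2530)
  (0,1): δ = 126.84°  ·
  (0,2): δ = 9.93°  ✓
  (0,3): δ = 14.63°  ·
  (0,4): δ = 57.44°  ·
  (1,2): δ = 63.09°  ·
  (1,3): δ = 38.53°  ·
  (1,4): δ = 4.28°  ✓
  (2,3): δ = 155.44°  ·
  (2,4): δ = 112.63°  ·
  (3,4): δ = 137.19°  ·
antipodal pairs: 2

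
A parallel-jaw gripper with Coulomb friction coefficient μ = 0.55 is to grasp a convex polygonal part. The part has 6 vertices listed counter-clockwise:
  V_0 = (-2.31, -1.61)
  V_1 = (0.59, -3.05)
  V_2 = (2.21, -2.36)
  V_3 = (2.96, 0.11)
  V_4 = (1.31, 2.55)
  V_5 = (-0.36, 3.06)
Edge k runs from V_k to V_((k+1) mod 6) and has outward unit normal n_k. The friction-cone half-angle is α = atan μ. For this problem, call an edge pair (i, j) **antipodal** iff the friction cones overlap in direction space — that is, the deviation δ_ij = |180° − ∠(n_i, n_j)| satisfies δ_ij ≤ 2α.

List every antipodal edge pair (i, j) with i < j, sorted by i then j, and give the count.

α = atan 0.55 = 28.81°;  2α = 57.62°
n_0 = (-0.4447, -0.8957)
n_1 = (+0.3919, -0.9200)
n_2 = (+0.9569, -0.2905)
n_3 = (+0.8284, +0.5602)
n_4 = (+0.2921, +0.9564)
n_5 = (-0.9228, +0.3853)
  (0,1): δ = 130.52°  ·
  (0,2): δ = 80.48°  ·
  (0,3): δ = 29.53°  ✓
  (0,4): δ = 9.42°  ✓
  (0,5): δ = 93.74°  ·
  (1,2): δ = 129.96°  ·
  (1,3): δ = 79.00°  ·
  (1,4): δ = 40.05°  ✓
  (1,5): δ = 44.27°  ✓
  (2,3): δ = 129.04°  ·
  (2,4): δ = 90.09°  ·
  (2,5): δ = 5.77°  ✓
  (3,4): δ = 141.05°  ·
  (3,5): δ = 56.73°  ✓
  (4,5): δ = 95.68°  ·
antipodal pairs: 6

count = 6; pairs: (0,3), (0,4), (1,4), (1,5), (2,5), (3,5)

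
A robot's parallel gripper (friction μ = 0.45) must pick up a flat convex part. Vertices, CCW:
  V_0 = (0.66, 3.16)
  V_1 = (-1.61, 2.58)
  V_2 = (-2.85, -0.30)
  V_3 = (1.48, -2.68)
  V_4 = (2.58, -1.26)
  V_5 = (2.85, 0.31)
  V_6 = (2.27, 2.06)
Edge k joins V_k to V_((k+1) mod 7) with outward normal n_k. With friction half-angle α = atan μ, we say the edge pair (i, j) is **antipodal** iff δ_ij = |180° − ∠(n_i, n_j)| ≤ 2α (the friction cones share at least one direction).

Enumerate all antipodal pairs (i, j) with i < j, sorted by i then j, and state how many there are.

count = 7; pairs: (0,2), (0,3), (1,3), (1,4), (1,5), (2,5), (2,6)

α = atan 0.45 = 24.23°;  2α = 48.46°
n_0 = (-0.2476, +0.9689)
n_1 = (-0.9185, +0.3955)
n_2 = (-0.4817, -0.8763)
n_3 = (+0.7905, -0.6124)
n_4 = (+0.9855, -0.1695)
n_5 = (+0.9492, +0.3146)
n_6 = (+0.5641, +0.8257)
  (0,1): δ = 127.63°  ·
  (0,2): δ = 43.13°  ✓
  (0,3): δ = 37.90°  ✓
  (0,4): δ = 65.91°  ·
  (0,5): δ = 94.00°  ·
  (0,6): δ = 131.33°  ·
  (1,2): δ = 95.50°  ·
  (1,3): δ = 14.47°  ✓
  (1,4): δ = 13.54°  ✓
  (1,5): δ = 41.63°  ✓
  (1,6): δ = 78.95°  ·
  (2,3): δ = 98.97°  ·
  (2,4): δ = 70.96°  ·
  (2,5): δ = 42.87°  ✓
  (2,6): δ = 5.55°  ✓
  (3,4): δ = 151.99°  ·
  (3,5): δ = 123.90°  ·
  (3,6): δ = 86.58°  ·
  (4,5): δ = 151.91°  ·
  (4,6): δ = 114.58°  ·
  (5,6): δ = 142.68°  ·
antipodal pairs: 7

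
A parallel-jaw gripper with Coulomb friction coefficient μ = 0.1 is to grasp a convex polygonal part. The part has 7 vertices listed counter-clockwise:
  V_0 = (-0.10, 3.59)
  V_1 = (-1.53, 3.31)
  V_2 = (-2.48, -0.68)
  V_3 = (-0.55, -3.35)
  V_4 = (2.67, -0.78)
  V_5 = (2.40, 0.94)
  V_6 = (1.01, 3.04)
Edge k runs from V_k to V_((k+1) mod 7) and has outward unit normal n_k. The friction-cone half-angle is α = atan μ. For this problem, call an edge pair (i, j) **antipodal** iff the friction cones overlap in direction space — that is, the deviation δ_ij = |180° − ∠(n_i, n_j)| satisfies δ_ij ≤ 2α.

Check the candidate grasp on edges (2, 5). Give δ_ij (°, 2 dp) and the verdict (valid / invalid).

δ = 2.36°, valid

α = atan 0.1 = 5.71°;  2α = 11.42°
edge 2: e_2 = (+1.93, -2.67);  n_2 = (-0.8104, -0.5858)
edge 5: e_5 = (-1.39, +2.10);  n_5 = (+0.8339, +0.5519)
∠(n_2, n_5) = 177.64°
δ = |180° − 177.64°| = 2.36°
2.36° ≤ 2α = 11.42°  →  valid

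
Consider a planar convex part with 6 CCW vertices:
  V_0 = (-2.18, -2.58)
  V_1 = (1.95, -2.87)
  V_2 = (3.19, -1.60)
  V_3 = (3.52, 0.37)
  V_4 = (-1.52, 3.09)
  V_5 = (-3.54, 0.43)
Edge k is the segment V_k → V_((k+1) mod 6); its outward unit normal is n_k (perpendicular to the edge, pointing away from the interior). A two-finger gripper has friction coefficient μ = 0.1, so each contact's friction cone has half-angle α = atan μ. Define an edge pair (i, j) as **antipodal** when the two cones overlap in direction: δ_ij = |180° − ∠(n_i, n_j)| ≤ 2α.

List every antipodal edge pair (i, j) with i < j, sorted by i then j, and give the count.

count = 1; pairs: (1,4)

α = atan 0.1 = 5.71°;  2α = 11.42°
n_0 = (-0.0700, -0.9975)
n_1 = (+0.7155, -0.6986)
n_2 = (+0.9863, -0.1652)
n_3 = (+0.4749, +0.8800)
n_4 = (-0.7964, +0.6048)
n_5 = (-0.9113, -0.4117)
  (0,1): δ = 130.30°  ·
  (0,2): δ = 95.49°  ·
  (0,3): δ = 24.34°  ·
  (0,4): δ = 56.80°  ·
  (0,5): δ = 118.33°  ·
  (1,2): δ = 145.19°  ·
  (1,3): δ = 74.04°  ·
  (1,4): δ = 7.10°  ✓
  (1,5): δ = 68.63°  ·
  (2,3): δ = 108.85°  ·
  (2,4): δ = 27.70°  ·
  (2,5): δ = 33.82°  ·
  (3,4): δ = 98.86°  ·
  (3,5): δ = 37.33°  ·
  (4,5): δ = 118.47°  ·
antipodal pairs: 1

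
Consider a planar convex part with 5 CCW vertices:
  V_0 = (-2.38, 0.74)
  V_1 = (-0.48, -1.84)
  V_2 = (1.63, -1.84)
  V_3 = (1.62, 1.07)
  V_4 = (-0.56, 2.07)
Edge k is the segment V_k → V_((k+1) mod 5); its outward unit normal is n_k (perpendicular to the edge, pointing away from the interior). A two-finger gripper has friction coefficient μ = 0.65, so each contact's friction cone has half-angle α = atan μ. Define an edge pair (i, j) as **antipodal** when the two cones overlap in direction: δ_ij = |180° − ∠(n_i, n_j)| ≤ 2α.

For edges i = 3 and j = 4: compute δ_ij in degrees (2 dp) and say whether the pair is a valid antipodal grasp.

α = atan 0.65 = 33.02°;  2α = 66.05°
edge 3: e_3 = (-2.18, +1.00);  n_3 = (+0.4169, +0.9089)
edge 4: e_4 = (-1.82, -1.33);  n_4 = (-0.5900, +0.8074)
∠(n_3, n_4) = 60.80°
δ = |180° − 60.80°| = 119.20°
119.20° > 2α = 66.05°  →  invalid

δ = 119.20°, invalid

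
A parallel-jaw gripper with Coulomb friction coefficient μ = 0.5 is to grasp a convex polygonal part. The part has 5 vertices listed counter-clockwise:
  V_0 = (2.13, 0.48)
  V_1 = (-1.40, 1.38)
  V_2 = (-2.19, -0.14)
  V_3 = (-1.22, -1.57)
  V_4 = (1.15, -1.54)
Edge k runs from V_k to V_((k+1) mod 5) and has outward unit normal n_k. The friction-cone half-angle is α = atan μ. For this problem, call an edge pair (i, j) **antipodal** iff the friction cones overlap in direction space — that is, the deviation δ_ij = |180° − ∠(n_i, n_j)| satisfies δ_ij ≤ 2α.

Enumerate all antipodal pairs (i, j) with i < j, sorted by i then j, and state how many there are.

count = 3; pairs: (0,2), (0,3), (1,4)

α = atan 0.5 = 26.57°;  2α = 53.13°
n_0 = (+0.2471, +0.9690)
n_1 = (-0.8873, +0.4612)
n_2 = (-0.8276, -0.5614)
n_3 = (+0.0127, -0.9999)
n_4 = (+0.8997, -0.4365)
  (0,1): δ = 103.16°  ·
  (0,2): δ = 41.55°  ✓
  (0,3): δ = 15.03°  ✓
  (0,4): δ = 78.42°  ·
  (1,2): δ = 118.39°  ·
  (1,3): δ = 61.81°  ·
  (1,4): δ = 1.58°  ✓
  (2,3): δ = 123.42°  ·
  (2,4): δ = 60.03°  ·
  (3,4): δ = 116.61°  ·
antipodal pairs: 3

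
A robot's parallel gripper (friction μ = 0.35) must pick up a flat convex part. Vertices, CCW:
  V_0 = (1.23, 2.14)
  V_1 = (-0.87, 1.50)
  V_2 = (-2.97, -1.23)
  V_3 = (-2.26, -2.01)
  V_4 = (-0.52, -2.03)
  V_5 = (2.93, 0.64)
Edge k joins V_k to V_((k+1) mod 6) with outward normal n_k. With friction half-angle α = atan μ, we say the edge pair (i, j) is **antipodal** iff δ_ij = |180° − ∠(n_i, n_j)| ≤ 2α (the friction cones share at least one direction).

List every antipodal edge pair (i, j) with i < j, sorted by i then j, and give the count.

count = 4; pairs: (0,3), (0,4), (1,4), (2,5)

α = atan 0.35 = 19.29°;  2α = 38.58°
n_0 = (-0.2915, +0.9566)
n_1 = (-0.7926, +0.6097)
n_2 = (-0.7395, -0.6731)
n_3 = (-0.0115, -0.9999)
n_4 = (+0.6120, -0.7908)
n_5 = (+0.6616, +0.7498)
  (0,1): δ = 144.52°  ·
  (0,2): δ = 64.64°  ·
  (0,3): δ = 17.61°  ✓
  (0,4): δ = 20.79°  ✓
  (0,5): δ = 121.63°  ·
  (1,2): δ = 100.12°  ·
  (1,3): δ = 53.09°  ·
  (1,4): δ = 14.69°  ✓
  (1,5): δ = 86.14°  ·
  (2,3): δ = 132.97°  ·
  (2,4): δ = 94.57°  ·
  (2,5): δ = 6.27°  ✓
  (3,4): δ = 141.60°  ·
  (3,5): δ = 40.77°  ·
  (4,5): δ = 79.16°  ·
antipodal pairs: 4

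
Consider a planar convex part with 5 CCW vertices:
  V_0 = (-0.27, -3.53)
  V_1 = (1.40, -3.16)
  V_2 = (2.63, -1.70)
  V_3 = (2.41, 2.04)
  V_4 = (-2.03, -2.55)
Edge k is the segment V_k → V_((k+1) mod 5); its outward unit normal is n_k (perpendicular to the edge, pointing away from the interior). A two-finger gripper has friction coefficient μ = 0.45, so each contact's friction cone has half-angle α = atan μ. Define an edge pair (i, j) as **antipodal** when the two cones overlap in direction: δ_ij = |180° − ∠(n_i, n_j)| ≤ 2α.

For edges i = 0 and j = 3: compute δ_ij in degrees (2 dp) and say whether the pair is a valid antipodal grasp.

α = atan 0.45 = 24.23°;  2α = 48.46°
edge 0: e_0 = (+1.67, +0.37);  n_0 = (+0.2163, -0.9763)
edge 3: e_3 = (-4.44, -4.59);  n_3 = (-0.7188, +0.6953)
∠(n_0, n_3) = 146.54°
δ = |180° − 146.54°| = 33.46°
33.46° ≤ 2α = 48.46°  →  valid

δ = 33.46°, valid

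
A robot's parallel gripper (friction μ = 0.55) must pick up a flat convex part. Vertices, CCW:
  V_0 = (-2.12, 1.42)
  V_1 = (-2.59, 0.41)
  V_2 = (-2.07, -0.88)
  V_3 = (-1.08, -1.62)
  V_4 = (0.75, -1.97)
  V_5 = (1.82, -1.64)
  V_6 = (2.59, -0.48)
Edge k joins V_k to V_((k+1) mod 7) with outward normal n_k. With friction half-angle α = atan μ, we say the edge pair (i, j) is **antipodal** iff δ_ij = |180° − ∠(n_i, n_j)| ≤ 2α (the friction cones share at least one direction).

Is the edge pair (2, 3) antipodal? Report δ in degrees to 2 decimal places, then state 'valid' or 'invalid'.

α = atan 0.55 = 28.81°;  2α = 57.62°
edge 2: e_2 = (+0.99, -0.74);  n_2 = (-0.5987, -0.8010)
edge 3: e_3 = (+1.83, -0.35);  n_3 = (-0.1879, -0.9822)
∠(n_2, n_3) = 25.95°
δ = |180° − 25.95°| = 154.05°
154.05° > 2α = 57.62°  →  invalid

δ = 154.05°, invalid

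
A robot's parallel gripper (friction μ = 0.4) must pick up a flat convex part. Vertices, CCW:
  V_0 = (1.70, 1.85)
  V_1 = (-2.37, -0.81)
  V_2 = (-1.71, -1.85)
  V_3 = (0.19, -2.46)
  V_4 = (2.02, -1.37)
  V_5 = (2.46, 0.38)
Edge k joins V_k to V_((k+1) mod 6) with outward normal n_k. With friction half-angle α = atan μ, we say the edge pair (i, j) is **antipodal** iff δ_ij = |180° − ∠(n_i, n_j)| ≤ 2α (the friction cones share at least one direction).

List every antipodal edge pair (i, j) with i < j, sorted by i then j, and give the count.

α = atan 0.4 = 21.80°;  2α = 43.60°
n_0 = (-0.5471, +0.8371)
n_1 = (-0.8443, -0.5358)
n_2 = (-0.3057, -0.9521)
n_3 = (+0.5117, -0.8591)
n_4 = (+0.9698, -0.2438)
n_5 = (+0.8883, +0.4593)
  (0,1): δ = 90.77°  ·
  (0,2): δ = 50.97°  ·
  (0,3): δ = 2.39°  ✓
  (0,4): δ = 42.72°  ✓
  (0,5): δ = 84.17°  ·
  (1,2): δ = 140.20°  ·
  (1,3): δ = 91.62°  ·
  (1,4): δ = 46.51°  ·
  (1,5): δ = 5.06°  ✓
  (2,3): δ = 131.42°  ·
  (2,4): δ = 86.31°  ·
  (2,5): δ = 44.86°  ·
  (3,4): δ = 134.89°  ·
  (3,5): δ = 93.44°  ·
  (4,5): δ = 138.55°  ·
antipodal pairs: 3

count = 3; pairs: (0,3), (0,4), (1,5)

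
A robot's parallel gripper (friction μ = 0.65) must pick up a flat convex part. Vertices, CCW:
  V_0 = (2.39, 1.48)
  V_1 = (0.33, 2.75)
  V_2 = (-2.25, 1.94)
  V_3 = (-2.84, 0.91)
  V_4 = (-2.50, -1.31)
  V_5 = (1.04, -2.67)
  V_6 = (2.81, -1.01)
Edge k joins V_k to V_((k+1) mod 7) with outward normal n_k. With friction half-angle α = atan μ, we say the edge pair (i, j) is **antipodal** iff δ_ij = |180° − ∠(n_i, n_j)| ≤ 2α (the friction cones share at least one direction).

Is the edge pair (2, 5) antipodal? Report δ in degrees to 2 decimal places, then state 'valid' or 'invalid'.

δ = 17.03°, valid

α = atan 0.65 = 33.02°;  2α = 66.05°
edge 2: e_2 = (-0.59, -1.03);  n_2 = (-0.8677, +0.4970)
edge 5: e_5 = (+1.77, +1.66);  n_5 = (+0.6841, -0.7294)
∠(n_2, n_5) = 162.97°
δ = |180° − 162.97°| = 17.03°
17.03° ≤ 2α = 66.05°  →  valid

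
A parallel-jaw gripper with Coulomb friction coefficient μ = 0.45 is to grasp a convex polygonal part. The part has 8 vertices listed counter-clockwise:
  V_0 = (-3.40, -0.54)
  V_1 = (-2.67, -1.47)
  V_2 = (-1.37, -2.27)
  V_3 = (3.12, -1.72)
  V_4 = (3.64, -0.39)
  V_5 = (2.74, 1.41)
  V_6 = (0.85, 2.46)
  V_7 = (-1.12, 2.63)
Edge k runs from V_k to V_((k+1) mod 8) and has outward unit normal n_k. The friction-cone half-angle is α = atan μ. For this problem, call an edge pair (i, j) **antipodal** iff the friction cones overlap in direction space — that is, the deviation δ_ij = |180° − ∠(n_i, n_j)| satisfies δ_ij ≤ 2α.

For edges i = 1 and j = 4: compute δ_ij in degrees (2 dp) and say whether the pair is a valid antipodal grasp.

δ = 31.83°, valid

α = atan 0.45 = 24.23°;  2α = 48.46°
edge 1: e_1 = (+1.30, -0.80);  n_1 = (-0.5241, -0.8517)
edge 4: e_4 = (-0.90, +1.80);  n_4 = (+0.8944, +0.4472)
∠(n_1, n_4) = 148.17°
δ = |180° − 148.17°| = 31.83°
31.83° ≤ 2α = 48.46°  →  valid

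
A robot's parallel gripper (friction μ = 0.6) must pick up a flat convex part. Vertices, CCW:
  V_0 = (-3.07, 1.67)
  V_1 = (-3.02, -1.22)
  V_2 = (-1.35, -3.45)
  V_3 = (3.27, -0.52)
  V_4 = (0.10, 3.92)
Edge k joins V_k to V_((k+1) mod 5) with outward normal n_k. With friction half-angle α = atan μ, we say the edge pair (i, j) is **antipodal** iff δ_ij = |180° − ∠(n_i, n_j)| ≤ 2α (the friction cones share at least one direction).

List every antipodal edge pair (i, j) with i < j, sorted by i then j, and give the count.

α = atan 0.6 = 30.96°;  2α = 61.93°
n_0 = (-0.9999, -0.0173)
n_1 = (-0.8004, -0.5994)
n_2 = (+0.5356, -0.8445)
n_3 = (+0.8139, +0.5811)
n_4 = (-0.5788, +0.8155)
  (0,1): δ = 144.16°  ·
  (0,2): δ = 58.61°  ✓
  (0,3): δ = 34.53°  ✓
  (0,4): δ = 124.38°  ·
  (1,2): δ = 94.45°  ·
  (1,3): δ = 1.30°  ✓
  (1,4): δ = 88.54°  ·
  (2,3): δ = 86.86°  ·
  (2,4): δ = 2.98°  ✓
  (3,4): δ = 90.16°  ·
antipodal pairs: 4

count = 4; pairs: (0,2), (0,3), (1,3), (2,4)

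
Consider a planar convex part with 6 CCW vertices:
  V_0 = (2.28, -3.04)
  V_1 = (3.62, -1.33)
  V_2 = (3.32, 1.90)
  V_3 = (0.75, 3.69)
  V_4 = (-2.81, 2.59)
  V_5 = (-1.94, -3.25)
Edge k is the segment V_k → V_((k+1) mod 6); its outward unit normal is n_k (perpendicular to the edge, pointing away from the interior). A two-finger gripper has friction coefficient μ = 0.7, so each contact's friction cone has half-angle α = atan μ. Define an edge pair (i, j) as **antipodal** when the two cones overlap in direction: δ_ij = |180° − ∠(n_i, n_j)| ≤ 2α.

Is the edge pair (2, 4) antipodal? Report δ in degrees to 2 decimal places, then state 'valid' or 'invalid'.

α = atan 0.7 = 34.99°;  2α = 69.98°
edge 2: e_2 = (-2.57, +1.79);  n_2 = (+0.5715, +0.8206)
edge 4: e_4 = (+0.87, -5.84);  n_4 = (-0.9891, -0.1473)
∠(n_2, n_4) = 133.33°
δ = |180° − 133.33°| = 46.67°
46.67° ≤ 2α = 69.98°  →  valid

δ = 46.67°, valid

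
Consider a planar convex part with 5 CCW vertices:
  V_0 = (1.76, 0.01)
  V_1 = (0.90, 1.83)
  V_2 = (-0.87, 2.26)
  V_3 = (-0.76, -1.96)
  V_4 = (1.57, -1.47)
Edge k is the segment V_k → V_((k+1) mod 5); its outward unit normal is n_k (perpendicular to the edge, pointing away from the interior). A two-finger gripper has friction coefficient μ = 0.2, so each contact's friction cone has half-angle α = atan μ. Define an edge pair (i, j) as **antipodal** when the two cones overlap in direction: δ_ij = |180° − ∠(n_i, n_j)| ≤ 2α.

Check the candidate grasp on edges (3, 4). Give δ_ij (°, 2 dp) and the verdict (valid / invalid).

δ = 109.19°, invalid

α = atan 0.2 = 11.31°;  2α = 22.62°
edge 3: e_3 = (+2.33, +0.49);  n_3 = (+0.2058, -0.9786)
edge 4: e_4 = (+0.19, +1.48);  n_4 = (+0.9919, -0.1273)
∠(n_3, n_4) = 70.81°
δ = |180° − 70.81°| = 109.19°
109.19° > 2α = 22.62°  →  invalid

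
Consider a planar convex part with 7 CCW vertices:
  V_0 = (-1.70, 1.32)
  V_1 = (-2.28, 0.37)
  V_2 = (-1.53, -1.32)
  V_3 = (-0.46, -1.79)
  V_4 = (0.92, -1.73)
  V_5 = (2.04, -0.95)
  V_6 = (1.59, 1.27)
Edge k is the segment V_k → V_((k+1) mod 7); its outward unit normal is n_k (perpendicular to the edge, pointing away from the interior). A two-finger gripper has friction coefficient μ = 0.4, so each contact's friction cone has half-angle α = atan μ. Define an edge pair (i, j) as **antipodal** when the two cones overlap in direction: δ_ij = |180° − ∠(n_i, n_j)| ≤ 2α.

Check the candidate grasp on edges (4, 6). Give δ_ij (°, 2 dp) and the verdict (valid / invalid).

δ = 35.73°, valid

α = atan 0.4 = 21.80°;  2α = 43.60°
edge 4: e_4 = (+1.12, +0.78);  n_4 = (+0.5715, -0.8206)
edge 6: e_6 = (-3.29, +0.05);  n_6 = (+0.0152, +0.9999)
∠(n_4, n_6) = 144.27°
δ = |180° − 144.27°| = 35.73°
35.73° ≤ 2α = 43.60°  →  valid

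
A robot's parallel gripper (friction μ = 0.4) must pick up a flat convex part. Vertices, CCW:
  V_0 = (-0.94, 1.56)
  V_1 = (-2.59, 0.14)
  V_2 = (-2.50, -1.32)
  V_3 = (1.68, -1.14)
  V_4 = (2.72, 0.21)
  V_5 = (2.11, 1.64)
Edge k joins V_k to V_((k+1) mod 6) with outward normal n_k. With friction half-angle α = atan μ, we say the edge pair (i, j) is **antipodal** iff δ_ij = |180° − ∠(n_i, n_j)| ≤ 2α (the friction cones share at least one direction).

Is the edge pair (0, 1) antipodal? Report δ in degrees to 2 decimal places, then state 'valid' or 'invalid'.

α = atan 0.4 = 21.80°;  2α = 43.60°
edge 0: e_0 = (-1.65, -1.42);  n_0 = (-0.6523, +0.7580)
edge 1: e_1 = (+0.09, -1.46);  n_1 = (-0.9981, -0.0615)
∠(n_0, n_1) = 52.81°
δ = |180° − 52.81°| = 127.19°
127.19° > 2α = 43.60°  →  invalid

δ = 127.19°, invalid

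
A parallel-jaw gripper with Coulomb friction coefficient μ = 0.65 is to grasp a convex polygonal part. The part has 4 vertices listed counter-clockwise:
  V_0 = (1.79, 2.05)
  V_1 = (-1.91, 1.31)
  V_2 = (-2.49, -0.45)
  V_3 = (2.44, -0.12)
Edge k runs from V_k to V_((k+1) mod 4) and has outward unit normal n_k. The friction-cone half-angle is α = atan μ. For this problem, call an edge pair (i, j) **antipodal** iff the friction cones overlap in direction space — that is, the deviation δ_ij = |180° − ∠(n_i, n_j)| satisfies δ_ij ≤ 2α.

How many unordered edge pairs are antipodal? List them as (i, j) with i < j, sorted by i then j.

α = atan 0.65 = 33.02°;  2α = 66.05°
n_0 = (-0.1961, +0.9806)
n_1 = (-0.9498, +0.3130)
n_2 = (+0.0668, -0.9978)
n_3 = (+0.9579, +0.2869)
  (0,1): δ = 119.55°  ·
  (0,2): δ = 7.48°  ✓
  (0,3): δ = 95.37°  ·
  (1,2): δ = 67.93°  ·
  (1,3): δ = 34.91°  ✓
  (2,3): δ = 77.15°  ·
antipodal pairs: 2

count = 2; pairs: (0,2), (1,3)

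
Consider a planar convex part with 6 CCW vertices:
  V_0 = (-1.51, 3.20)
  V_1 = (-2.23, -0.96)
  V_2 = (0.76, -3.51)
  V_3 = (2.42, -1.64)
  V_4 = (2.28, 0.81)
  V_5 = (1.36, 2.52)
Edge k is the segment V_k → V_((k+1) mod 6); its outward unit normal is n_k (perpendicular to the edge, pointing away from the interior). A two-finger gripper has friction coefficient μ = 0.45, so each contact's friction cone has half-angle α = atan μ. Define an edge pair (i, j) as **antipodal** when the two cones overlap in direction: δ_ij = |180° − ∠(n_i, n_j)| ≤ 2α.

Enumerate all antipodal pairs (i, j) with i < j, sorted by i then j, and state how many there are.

α = atan 0.45 = 24.23°;  2α = 48.46°
n_0 = (-0.9854, +0.1705)
n_1 = (-0.6489, -0.7609)
n_2 = (+0.7479, -0.6639)
n_3 = (+0.9984, +0.0570)
n_4 = (+0.8806, +0.4738)
n_5 = (+0.2306, +0.9731)
  (0,1): δ = 120.64°  ·
  (0,2): δ = 31.78°  ✓
  (0,3): δ = 13.09°  ✓
  (0,4): δ = 38.10°  ✓
  (0,5): δ = 86.49°  ·
  (1,2): δ = 91.14°  ·
  (1,3): δ = 46.27°  ✓
  (1,4): δ = 21.26°  ✓
  (1,5): δ = 27.13°  ✓
  (2,3): δ = 135.13°  ·
  (2,4): δ = 110.12°  ·
  (2,5): δ = 61.73°  ·
  (3,4): δ = 154.99°  ·
  (3,5): δ = 106.60°  ·
  (4,5): δ = 131.61°  ·
antipodal pairs: 6

count = 6; pairs: (0,2), (0,3), (0,4), (1,3), (1,4), (1,5)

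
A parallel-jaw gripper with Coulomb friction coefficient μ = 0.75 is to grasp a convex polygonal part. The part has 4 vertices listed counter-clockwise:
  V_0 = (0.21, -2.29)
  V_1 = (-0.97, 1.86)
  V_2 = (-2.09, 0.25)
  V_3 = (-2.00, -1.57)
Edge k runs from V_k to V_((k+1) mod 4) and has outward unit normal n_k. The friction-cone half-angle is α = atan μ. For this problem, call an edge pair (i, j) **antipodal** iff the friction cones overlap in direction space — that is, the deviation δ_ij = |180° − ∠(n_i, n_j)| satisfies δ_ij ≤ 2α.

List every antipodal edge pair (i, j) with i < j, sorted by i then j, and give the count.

α = atan 0.75 = 36.87°;  2α = 73.74°
n_0 = (+0.9619, +0.2735)
n_1 = (-0.8209, +0.5711)
n_2 = (-0.9988, -0.0494)
n_3 = (-0.3098, -0.9508)
  (0,1): δ = 50.70°  ✓
  (0,2): δ = 13.04°  ✓
  (0,3): δ = 56.08°  ✓
  (1,2): δ = 142.34°  ·
  (1,3): δ = 73.22°  ✓
  (2,3): δ = 110.88°  ·
antipodal pairs: 4

count = 4; pairs: (0,1), (0,2), (0,3), (1,3)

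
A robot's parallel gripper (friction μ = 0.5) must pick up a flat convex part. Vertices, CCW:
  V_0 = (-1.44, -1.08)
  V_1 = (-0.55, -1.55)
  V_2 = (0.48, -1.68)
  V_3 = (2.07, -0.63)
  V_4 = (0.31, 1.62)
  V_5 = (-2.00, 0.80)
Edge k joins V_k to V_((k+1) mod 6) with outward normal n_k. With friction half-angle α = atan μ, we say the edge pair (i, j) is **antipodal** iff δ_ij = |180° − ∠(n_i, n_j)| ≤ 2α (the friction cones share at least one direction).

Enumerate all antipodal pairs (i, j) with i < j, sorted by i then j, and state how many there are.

α = atan 0.5 = 26.57°;  2α = 53.13°
n_0 = (-0.4670, -0.8843)
n_1 = (-0.1252, -0.9921)
n_2 = (+0.5511, -0.8345)
n_3 = (+0.7877, +0.6161)
n_4 = (-0.3345, +0.9424)
n_5 = (-0.9584, -0.2855)
  (0,1): δ = 159.36°  ·
  (0,2): δ = 118.72°  ·
  (0,3): δ = 24.13°  ✓
  (0,4): δ = 47.38°  ✓
  (0,5): δ = 134.43°  ·
  (1,2): δ = 139.37°  ·
  (1,3): δ = 44.77°  ✓
  (1,4): δ = 26.74°  ✓
  (1,5): δ = 113.78°  ·
  (2,3): δ = 85.41°  ·
  (2,4): δ = 13.90°  ✓
  (2,5): δ = 73.15°  ·
  (3,4): δ = 108.49°  ·
  (3,5): δ = 21.45°  ✓
  (4,5): δ = 92.96°  ·
antipodal pairs: 6

count = 6; pairs: (0,3), (0,4), (1,3), (1,4), (2,4), (3,5)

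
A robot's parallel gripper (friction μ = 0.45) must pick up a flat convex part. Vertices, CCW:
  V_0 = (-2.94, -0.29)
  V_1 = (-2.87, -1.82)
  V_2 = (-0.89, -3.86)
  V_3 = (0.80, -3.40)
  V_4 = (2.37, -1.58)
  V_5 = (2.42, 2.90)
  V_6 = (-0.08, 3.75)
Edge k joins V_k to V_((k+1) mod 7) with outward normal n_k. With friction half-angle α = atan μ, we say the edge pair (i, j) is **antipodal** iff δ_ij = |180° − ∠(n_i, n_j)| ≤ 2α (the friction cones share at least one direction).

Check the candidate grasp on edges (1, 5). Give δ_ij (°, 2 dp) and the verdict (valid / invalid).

δ = 27.08°, valid

α = atan 0.45 = 24.23°;  2α = 48.46°
edge 1: e_1 = (+1.98, -2.04);  n_1 = (-0.7176, -0.6965)
edge 5: e_5 = (-2.50, +0.85);  n_5 = (+0.3219, +0.9468)
∠(n_1, n_5) = 152.92°
δ = |180° − 152.92°| = 27.08°
27.08° ≤ 2α = 48.46°  →  valid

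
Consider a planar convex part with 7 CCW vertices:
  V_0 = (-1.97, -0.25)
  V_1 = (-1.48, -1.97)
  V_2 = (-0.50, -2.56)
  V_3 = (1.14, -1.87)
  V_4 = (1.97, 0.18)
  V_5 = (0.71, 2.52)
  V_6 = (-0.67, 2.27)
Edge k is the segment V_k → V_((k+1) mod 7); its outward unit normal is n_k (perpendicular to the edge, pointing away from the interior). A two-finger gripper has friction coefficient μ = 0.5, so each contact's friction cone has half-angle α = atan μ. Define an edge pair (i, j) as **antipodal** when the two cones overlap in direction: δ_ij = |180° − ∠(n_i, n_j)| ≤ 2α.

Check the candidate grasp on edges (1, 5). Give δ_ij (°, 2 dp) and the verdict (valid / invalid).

α = atan 0.5 = 26.57°;  2α = 53.13°
edge 1: e_1 = (+0.98, -0.59);  n_1 = (-0.5158, -0.8567)
edge 5: e_5 = (-1.38, -0.25);  n_5 = (-0.1783, +0.9840)
∠(n_1, n_5) = 138.68°
δ = |180° − 138.68°| = 41.32°
41.32° ≤ 2α = 53.13°  →  valid

δ = 41.32°, valid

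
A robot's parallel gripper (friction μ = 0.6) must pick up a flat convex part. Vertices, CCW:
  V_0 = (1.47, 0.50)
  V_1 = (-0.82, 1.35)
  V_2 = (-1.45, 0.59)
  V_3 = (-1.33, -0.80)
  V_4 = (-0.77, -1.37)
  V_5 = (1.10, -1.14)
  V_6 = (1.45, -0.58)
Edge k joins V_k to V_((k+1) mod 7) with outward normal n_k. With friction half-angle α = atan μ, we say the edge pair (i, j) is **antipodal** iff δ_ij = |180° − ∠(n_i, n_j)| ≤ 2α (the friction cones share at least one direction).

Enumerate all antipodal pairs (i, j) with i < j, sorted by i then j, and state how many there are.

count = 8; pairs: (0,3), (0,4), (1,4), (1,5), (1,6), (2,5), (2,6), (3,6)

α = atan 0.6 = 30.96°;  2α = 61.93°
n_0 = (+0.3480, +0.9375)
n_1 = (-0.7699, +0.6382)
n_2 = (-0.9963, -0.0860)
n_3 = (-0.7133, -0.7008)
n_4 = (+0.1221, -0.9925)
n_5 = (+0.8480, -0.5300)
n_6 = (+0.9998, -0.0185)
  (0,1): δ = 109.29°  ·
  (0,2): δ = 64.70°  ·
  (0,3): δ = 25.14°  ✓
  (0,4): δ = 27.38°  ✓
  (0,5): δ = 78.36°  ·
  (0,6): δ = 109.30°  ·
  (1,2): δ = 135.41°  ·
  (1,3): δ = 95.85°  ·
  (1,4): δ = 43.33°  ✓
  (1,5): δ = 7.65°  ✓
  (1,6): δ = 38.60°  ✓
  (2,3): δ = 140.44°  ·
  (2,4): δ = 87.92°  ·
  (2,5): δ = 36.94°  ✓
  (2,6): δ = 6.00°  ✓
  (3,4): δ = 127.48°  ·
  (3,5): δ = 76.50°  ·
  (3,6): δ = 45.55°  ✓
  (4,5): δ = 129.02°  ·
  (4,6): δ = 98.07°  ·
  (5,6): δ = 149.06°  ·
antipodal pairs: 8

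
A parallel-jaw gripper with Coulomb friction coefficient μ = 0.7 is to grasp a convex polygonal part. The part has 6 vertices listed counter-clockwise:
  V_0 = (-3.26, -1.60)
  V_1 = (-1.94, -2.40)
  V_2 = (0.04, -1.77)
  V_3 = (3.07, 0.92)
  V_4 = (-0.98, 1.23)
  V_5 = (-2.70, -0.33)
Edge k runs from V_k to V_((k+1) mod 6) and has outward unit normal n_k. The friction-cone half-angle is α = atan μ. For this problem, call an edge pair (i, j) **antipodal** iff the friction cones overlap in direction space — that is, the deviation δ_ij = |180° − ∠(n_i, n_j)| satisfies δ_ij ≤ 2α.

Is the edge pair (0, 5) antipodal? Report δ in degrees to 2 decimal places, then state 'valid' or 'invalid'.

δ = 97.42°, invalid

α = atan 0.7 = 34.99°;  2α = 69.98°
edge 0: e_0 = (+1.32, -0.80);  n_0 = (-0.5183, -0.8552)
edge 5: e_5 = (-0.56, -1.27);  n_5 = (-0.9150, +0.4035)
∠(n_0, n_5) = 82.58°
δ = |180° − 82.58°| = 97.42°
97.42° > 2α = 69.98°  →  invalid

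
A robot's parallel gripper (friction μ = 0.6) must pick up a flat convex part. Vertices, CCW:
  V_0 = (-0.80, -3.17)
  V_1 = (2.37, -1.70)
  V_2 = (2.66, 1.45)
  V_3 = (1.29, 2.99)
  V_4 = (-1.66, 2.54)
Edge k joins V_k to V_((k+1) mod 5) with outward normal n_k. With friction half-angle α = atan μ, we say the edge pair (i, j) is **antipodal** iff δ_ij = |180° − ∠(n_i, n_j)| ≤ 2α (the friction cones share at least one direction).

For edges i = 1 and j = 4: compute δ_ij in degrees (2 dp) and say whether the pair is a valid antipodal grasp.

α = atan 0.6 = 30.96°;  2α = 61.93°
edge 1: e_1 = (+0.29, +3.15);  n_1 = (+0.9958, -0.0917)
edge 4: e_4 = (+0.86, -5.71);  n_4 = (-0.9888, -0.1489)
∠(n_1, n_4) = 166.17°
δ = |180° − 166.17°| = 13.83°
13.83° ≤ 2α = 61.93°  →  valid

δ = 13.83°, valid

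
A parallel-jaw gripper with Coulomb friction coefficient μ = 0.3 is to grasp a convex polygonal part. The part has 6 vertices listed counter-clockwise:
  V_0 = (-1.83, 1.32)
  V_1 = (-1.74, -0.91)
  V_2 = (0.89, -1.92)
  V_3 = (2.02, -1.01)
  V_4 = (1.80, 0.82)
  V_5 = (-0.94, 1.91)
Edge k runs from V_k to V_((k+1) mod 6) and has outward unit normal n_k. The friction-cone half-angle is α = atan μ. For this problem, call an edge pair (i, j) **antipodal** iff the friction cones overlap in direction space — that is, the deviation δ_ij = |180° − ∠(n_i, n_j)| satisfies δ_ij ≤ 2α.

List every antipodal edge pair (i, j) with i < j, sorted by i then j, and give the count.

α = atan 0.3 = 16.70°;  2α = 33.40°
n_0 = (-0.9992, -0.0403)
n_1 = (-0.3585, -0.9335)
n_2 = (+0.6272, -0.7788)
n_3 = (+0.9929, +0.1194)
n_4 = (+0.3696, +0.9292)
n_5 = (-0.5525, +0.8335)
  (0,1): δ = 113.32°  ·
  (0,2): δ = 53.47°  ·
  (0,3): δ = 4.54°  ✓
  (0,4): δ = 66.00°  ·
  (0,5): δ = 121.23°  ·
  (1,2): δ = 120.15°  ·
  (1,3): δ = 62.14°  ·
  (1,4): δ = 0.68°  ✓
  (1,5): δ = 54.55°  ·
  (2,3): δ = 121.99°  ·
  (2,4): δ = 60.54°  ·
  (2,5): δ = 5.30°  ✓
  (3,4): δ = 118.55°  ·
  (3,5): δ = 63.31°  ·
  (4,5): δ = 124.77°  ·
antipodal pairs: 3

count = 3; pairs: (0,3), (1,4), (2,5)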